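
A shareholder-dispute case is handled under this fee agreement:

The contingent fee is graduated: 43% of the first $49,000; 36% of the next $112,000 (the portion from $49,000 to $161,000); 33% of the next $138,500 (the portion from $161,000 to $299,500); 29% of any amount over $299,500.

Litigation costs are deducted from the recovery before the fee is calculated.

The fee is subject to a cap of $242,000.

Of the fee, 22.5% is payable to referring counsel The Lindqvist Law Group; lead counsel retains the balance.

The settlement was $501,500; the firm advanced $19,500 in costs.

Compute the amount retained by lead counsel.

Fee base (net of costs): $501,500 − $19,500 = $482,000
First $49,000 at 43% = $21,070.00
Next $112,000 at 36% = $40,320.00
Next $138,500 at 33% = $45,705.00
Remaining $182,500 at 29% = $52,925.00
Fee: $21,070.00 + $40,320.00 + $45,705.00 + $52,925.00 = $160,020.00
$160,020.00 is under the $242,000 cap.
Referral share: 22.5% of $160,020.00 = $36,004.50; lead counsel retains $160,020.00 − $36,004.50 = $124,015.50.

$124,015.50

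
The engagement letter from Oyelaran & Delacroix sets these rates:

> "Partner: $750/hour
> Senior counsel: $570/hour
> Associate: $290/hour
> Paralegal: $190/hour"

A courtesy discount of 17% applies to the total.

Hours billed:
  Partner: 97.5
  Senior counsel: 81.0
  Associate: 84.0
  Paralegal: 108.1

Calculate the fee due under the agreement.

$136,281.02

Partner: 97.5 × $750 = $73,125.00
Senior counsel: 81.0 × $570 = $46,170.00
Associate: 84.0 × $290 = $24,360.00
Paralegal: 108.1 × $190 = $20,539.00
Subtotal: $164,194.00
Less 17% discount: −$27,912.98
Total: $164,194.00 − $27,912.98 = $136,281.02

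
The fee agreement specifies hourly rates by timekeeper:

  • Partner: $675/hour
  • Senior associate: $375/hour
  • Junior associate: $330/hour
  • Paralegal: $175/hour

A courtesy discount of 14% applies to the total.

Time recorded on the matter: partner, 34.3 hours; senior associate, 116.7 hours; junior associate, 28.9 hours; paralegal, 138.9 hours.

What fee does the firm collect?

$86,653.17

Partner: 34.3 × $675 = $23,152.50
Senior associate: 116.7 × $375 = $43,762.50
Junior associate: 28.9 × $330 = $9,537.00
Paralegal: 138.9 × $175 = $24,307.50
Subtotal: $100,759.50
Less 14% discount: −$14,106.33
Total: $100,759.50 − $14,106.33 = $86,653.17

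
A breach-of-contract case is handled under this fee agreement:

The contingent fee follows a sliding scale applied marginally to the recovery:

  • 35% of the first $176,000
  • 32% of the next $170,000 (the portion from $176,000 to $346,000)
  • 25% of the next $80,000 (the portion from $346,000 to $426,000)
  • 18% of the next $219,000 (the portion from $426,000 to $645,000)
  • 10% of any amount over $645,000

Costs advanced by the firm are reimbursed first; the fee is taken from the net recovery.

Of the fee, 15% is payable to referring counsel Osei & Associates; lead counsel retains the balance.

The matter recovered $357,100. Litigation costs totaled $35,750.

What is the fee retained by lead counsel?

$91,895.20

Fee base (net of costs): $357,100 − $35,750 = $321,350
First $176,000 at 35% = $61,600.00
Remaining $145,350 at 32% = $46,512.00
Fee: $61,600.00 + $46,512.00 = $108,112.00
Referral share: 15% of $108,112.00 = $16,216.80; lead counsel retains $108,112.00 − $16,216.80 = $91,895.20.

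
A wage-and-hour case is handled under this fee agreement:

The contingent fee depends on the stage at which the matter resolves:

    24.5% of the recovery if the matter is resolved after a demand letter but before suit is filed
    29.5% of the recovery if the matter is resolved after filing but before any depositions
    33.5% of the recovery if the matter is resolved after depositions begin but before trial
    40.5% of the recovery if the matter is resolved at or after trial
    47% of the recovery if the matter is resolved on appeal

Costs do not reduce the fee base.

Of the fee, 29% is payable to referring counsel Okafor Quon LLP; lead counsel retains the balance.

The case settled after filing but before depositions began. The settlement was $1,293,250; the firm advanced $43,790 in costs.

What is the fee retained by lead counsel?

Fee base is the gross recovery, $1,293,250; costs are reimbursed separately.
The matter settled after filing but before depositions began, so the 29.5% rate applies.
$1,293,250 × 29.5% = $381,508.75
Referral share: 29% of $381,508.75 = $110,637.54; lead counsel retains $381,508.75 − $110,637.54 = $270,871.21.

$270,871.21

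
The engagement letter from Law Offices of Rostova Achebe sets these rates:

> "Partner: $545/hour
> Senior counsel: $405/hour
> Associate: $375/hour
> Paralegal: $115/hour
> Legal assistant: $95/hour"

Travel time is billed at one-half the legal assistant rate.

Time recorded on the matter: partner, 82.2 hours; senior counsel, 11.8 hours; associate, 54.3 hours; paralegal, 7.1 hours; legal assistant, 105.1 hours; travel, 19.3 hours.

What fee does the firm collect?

$81,658.25

Partner: 82.2 × $545 = $44,799.00
Senior counsel: 11.8 × $405 = $4,779.00
Associate: 54.3 × $375 = $20,362.50
Paralegal: 7.1 × $115 = $816.50
Legal assistant: 105.1 × $95 = $9,984.50
Subtotal: $44,799.00 + $4,779.00 + $20,362.50 + $816.50 + $9,984.50 = $80,741.50
Travel: 19.3 × ($95 ÷ 2) = 19.3 × $47.50 = $916.75
Total: $80,741.50 + $916.75 = $81,658.25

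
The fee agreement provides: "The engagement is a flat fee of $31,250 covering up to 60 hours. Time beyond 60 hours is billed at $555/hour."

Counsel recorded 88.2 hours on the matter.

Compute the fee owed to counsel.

Flat fee: $31,250.00
Excess hours: 88.2 − 60 = 28.2
Overrun: 28.2 × $555 = $15,651.00
Total: $31,250.00 + $15,651.00 = $46,901.00

$46,901.00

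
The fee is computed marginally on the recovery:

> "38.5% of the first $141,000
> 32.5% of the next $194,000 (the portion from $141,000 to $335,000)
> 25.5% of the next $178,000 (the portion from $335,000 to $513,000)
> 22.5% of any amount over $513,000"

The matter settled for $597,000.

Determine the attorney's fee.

$181,625.00

First $141,000 at 38.5% = $54,285.00
Next $194,000 at 32.5% = $63,050.00
Next $178,000 at 25.5% = $45,390.00
Remaining $84,000 at 22.5% = $18,900.00
Fee: $54,285.00 + $63,050.00 + $45,390.00 + $18,900.00 = $181,625.00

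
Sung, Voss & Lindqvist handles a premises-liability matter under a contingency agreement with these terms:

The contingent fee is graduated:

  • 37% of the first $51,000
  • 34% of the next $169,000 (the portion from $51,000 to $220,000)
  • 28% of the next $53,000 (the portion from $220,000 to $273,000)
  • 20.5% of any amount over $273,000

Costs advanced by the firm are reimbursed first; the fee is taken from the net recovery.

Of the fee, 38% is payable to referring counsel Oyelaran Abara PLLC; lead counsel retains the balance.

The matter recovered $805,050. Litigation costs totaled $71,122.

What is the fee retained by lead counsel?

Fee base (net of costs): $805,050 − $71,122 = $733,928
First $51,000 at 37% = $18,870.00
Next $169,000 at 34% = $57,460.00
Next $53,000 at 28% = $14,840.00
Remaining $460,928 at 20.5% = $94,490.24
Fee: $18,870.00 + $57,460.00 + $14,840.00 + $94,490.24 = $185,660.24
Referral share: 38% of $185,660.24 = $70,550.89; lead counsel retains $185,660.24 − $70,550.89 = $115,109.35.

$115,109.35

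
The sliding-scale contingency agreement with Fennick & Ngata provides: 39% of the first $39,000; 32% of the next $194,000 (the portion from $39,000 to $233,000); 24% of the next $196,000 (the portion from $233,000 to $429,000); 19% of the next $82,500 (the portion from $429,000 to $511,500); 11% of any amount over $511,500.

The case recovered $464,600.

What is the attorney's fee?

$131,094.00

First $39,000 at 39% = $15,210.00
Next $194,000 at 32% = $62,080.00
Next $196,000 at 24% = $47,040.00
Remaining $35,600 at 19% = $6,764.00
Fee: $15,210.00 + $62,080.00 + $47,040.00 + $6,764.00 = $131,094.00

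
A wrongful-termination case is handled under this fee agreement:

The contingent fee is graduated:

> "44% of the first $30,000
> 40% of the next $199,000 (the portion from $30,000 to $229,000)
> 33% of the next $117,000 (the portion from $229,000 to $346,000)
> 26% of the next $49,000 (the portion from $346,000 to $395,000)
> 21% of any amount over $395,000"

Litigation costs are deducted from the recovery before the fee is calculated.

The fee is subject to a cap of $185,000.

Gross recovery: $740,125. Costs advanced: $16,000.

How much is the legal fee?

Fee base (net of costs): $740,125 − $16,000 = $724,125
First $30,000 at 44% = $13,200.00
Next $199,000 at 40% = $79,600.00
Next $117,000 at 33% = $38,610.00
Next $49,000 at 26% = $12,740.00
Remaining $329,125 at 21% = $69,116.25
Fee: $13,200.00 + $79,600.00 + $38,610.00 + $12,740.00 + $69,116.25 = $213,266.25
$213,266.25 exceeds the $185,000 cap, so the fee is capped at $185,000.00.

$185,000.00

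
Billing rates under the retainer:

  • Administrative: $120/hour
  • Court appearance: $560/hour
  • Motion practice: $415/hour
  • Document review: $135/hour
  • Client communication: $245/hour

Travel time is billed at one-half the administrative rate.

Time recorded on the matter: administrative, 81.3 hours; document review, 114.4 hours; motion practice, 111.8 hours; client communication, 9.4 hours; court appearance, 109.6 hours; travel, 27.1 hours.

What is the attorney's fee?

Administrative: 81.3 × $120 = $9,756.00
Court appearance: 109.6 × $560 = $61,376.00
Motion practice: 111.8 × $415 = $46,397.00
Document review: 114.4 × $135 = $15,444.00
Client communication: 9.4 × $245 = $2,303.00
Subtotal: $9,756.00 + $61,376.00 + $46,397.00 + $15,444.00 + $2,303.00 = $135,276.00
Travel: 27.1 × ($120 ÷ 2) = 27.1 × $60.00 = $1,626.00
Total: $135,276.00 + $1,626.00 = $136,902.00

$136,902.00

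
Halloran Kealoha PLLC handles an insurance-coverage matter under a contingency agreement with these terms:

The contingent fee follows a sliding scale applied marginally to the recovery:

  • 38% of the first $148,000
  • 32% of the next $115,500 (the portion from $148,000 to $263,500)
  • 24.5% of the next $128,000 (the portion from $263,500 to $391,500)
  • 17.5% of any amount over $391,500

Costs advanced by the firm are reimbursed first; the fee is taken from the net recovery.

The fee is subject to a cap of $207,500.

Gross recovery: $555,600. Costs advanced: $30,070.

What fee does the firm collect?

Fee base (net of costs): $555,600 − $30,070 = $525,530
First $148,000 at 38% = $56,240.00
Next $115,500 at 32% = $36,960.00
Next $128,000 at 24.5% = $31,360.00
Remaining $134,030 at 17.5% = $23,455.25
Fee: $56,240.00 + $36,960.00 + $31,360.00 + $23,455.25 = $148,015.25
$148,015.25 is under the $207,500 cap.

$148,015.25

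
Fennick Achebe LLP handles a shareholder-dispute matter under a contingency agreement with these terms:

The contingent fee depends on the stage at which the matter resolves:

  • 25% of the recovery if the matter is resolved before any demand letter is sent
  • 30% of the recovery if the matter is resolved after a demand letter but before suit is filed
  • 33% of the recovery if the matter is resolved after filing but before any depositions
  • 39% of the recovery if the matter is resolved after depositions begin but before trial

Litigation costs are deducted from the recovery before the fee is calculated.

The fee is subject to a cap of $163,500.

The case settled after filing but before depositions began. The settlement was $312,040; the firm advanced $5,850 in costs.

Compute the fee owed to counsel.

$101,042.70

Fee base (net of costs): $312,040 − $5,850 = $306,190
The matter settled after filing but before depositions began, so the 33% rate applies.
$306,190 × 33% = $101,042.70
$101,042.70 is under the $163,500 cap.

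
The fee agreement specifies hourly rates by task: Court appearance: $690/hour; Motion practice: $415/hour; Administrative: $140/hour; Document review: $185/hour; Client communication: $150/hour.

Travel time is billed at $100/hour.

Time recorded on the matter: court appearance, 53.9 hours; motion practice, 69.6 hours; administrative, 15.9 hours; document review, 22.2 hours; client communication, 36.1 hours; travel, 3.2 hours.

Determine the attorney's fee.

Court appearance: 53.9 × $690 = $37,191.00
Motion practice: 69.6 × $415 = $28,884.00
Administrative: 15.9 × $140 = $2,226.00
Document review: 22.2 × $185 = $4,107.00
Client communication: 36.1 × $150 = $5,415.00
Subtotal: $37,191.00 + $28,884.00 + $2,226.00 + $4,107.00 + $5,415.00 = $77,823.00
Travel: 3.2 × $100 = $320.00
Total: $77,823.00 + $320.00 = $78,143.00

$78,143.00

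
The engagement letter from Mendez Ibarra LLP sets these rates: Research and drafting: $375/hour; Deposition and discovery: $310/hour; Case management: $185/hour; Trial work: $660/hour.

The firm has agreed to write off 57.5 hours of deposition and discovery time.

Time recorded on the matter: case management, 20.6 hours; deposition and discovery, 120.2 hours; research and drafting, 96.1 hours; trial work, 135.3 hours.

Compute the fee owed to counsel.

Research and drafting: 96.1 × $375 = $36,037.50
Deposition and discovery: 120.2 × $310 = $37,262.00
Case management: 20.6 × $185 = $3,811.00
Trial work: 135.3 × $660 = $89,298.00
Subtotal: $166,408.50
Write-off: 57.5 × $310 = $17,825.00
Total: $166,408.50 − $17,825.00 = $148,583.50

$148,583.50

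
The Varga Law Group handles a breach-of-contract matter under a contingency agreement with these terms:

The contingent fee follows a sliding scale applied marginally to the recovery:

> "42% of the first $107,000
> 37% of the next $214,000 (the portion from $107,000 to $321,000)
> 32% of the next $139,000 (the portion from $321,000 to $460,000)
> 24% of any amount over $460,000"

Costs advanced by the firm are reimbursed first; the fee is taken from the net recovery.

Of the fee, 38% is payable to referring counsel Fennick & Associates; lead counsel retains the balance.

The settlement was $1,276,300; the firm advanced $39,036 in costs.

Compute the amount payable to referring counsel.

$134,954.48

Fee base (net of costs): $1,276,300 − $39,036 = $1,237,264
First $107,000 at 42% = $44,940.00
Next $214,000 at 37% = $79,180.00
Next $139,000 at 32% = $44,480.00
Remaining $777,264 at 24% = $186,543.36
Fee: $44,940.00 + $79,180.00 + $44,480.00 + $186,543.36 = $355,143.36
Referral share: 38% of $355,143.36 = $134,954.48; lead counsel retains $355,143.36 − $134,954.48 = $220,188.88.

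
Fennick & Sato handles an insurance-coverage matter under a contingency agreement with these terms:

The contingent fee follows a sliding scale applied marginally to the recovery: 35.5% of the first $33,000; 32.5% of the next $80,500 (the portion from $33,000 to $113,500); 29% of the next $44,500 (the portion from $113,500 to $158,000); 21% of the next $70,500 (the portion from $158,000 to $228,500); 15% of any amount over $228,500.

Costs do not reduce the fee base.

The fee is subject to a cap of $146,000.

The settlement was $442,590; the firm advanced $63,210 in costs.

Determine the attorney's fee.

Fee base is the gross recovery, $442,590; costs are reimbursed separately.
First $33,000 at 35.5% = $11,715.00
Next $80,500 at 32.5% = $26,162.50
Next $44,500 at 29% = $12,905.00
Next $70,500 at 21% = $14,805.00
Remaining $214,090 at 15% = $32,113.50
Fee: $11,715.00 + $26,162.50 + $12,905.00 + $14,805.00 + $32,113.50 = $97,701.00
$97,701.00 is under the $146,000 cap.

$97,701.00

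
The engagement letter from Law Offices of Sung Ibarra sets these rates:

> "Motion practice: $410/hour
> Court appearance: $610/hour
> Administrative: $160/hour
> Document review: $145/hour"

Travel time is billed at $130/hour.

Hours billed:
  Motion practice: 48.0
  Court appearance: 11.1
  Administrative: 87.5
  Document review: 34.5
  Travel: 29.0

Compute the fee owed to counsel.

$49,223.50

Motion practice: 48.0 × $410 = $19,680.00
Court appearance: 11.1 × $610 = $6,771.00
Administrative: 87.5 × $160 = $14,000.00
Document review: 34.5 × $145 = $5,002.50
Subtotal: $19,680.00 + $6,771.00 + $14,000.00 + $5,002.50 = $45,453.50
Travel: 29.0 × $130 = $3,770.00
Total: $45,453.50 + $3,770.00 = $49,223.50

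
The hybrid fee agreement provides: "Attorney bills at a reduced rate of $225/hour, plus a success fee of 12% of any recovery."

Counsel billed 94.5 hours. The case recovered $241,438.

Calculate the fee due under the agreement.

Hourly: 94.5 × $225 = $21,262.50
Success fee: 12% of $241,438 = $28,972.56
Total: $21,262.50 + $28,972.56 = $50,235.06

$50,235.06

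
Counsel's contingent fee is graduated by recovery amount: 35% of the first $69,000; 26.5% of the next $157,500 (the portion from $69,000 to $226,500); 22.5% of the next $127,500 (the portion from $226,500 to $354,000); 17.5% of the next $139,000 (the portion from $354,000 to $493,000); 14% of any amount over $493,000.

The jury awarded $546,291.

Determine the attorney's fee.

$126,360.74

First $69,000 at 35% = $24,150.00
Next $157,500 at 26.5% = $41,737.50
Next $127,500 at 22.5% = $28,687.50
Next $139,000 at 17.5% = $24,325.00
Remaining $53,291 at 14% = $7,460.74
Fee: $24,150.00 + $41,737.50 + $28,687.50 + $24,325.00 + $7,460.74 = $126,360.74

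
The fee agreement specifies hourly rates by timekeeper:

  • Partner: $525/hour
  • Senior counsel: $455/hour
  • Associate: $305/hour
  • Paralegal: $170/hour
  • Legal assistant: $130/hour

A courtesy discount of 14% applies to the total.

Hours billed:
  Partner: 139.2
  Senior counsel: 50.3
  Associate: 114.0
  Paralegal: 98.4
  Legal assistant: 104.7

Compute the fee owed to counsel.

$138,524.93

Partner: 139.2 × $525 = $73,080.00
Senior counsel: 50.3 × $455 = $22,886.50
Associate: 114.0 × $305 = $34,770.00
Paralegal: 98.4 × $170 = $16,728.00
Legal assistant: 104.7 × $130 = $13,611.00
Subtotal: $161,075.50
Less 14% discount: −$22,550.57
Total: $161,075.50 − $22,550.57 = $138,524.93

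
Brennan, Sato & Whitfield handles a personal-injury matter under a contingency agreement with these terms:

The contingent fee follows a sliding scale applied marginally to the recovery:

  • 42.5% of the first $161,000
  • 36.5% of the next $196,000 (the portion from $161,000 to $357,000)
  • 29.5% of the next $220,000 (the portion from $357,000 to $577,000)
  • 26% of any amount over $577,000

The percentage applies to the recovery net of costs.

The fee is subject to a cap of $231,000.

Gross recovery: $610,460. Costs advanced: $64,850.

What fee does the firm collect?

Fee base (net of costs): $610,460 − $64,850 = $545,610
First $161,000 at 42.5% = $68,425.00
Next $196,000 at 36.5% = $71,540.00
Remaining $188,610 at 29.5% = $55,639.95
Fee: $68,425.00 + $71,540.00 + $55,639.95 = $195,604.95
$195,604.95 is under the $231,000 cap.

$195,604.95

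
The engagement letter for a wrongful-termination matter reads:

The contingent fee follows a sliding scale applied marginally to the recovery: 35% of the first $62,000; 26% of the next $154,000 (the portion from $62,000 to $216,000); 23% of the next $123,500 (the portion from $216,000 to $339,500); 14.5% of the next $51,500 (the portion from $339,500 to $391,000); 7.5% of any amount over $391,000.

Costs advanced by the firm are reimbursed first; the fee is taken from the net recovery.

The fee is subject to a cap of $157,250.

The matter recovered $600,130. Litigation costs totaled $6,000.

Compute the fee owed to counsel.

Fee base (net of costs): $600,130 − $6,000 = $594,130
First $62,000 at 35% = $21,700.00
Next $154,000 at 26% = $40,040.00
Next $123,500 at 23% = $28,405.00
Next $51,500 at 14.5% = $7,467.50
Remaining $203,130 at 7.5% = $15,234.75
Fee: $21,700.00 + $40,040.00 + $28,405.00 + $7,467.50 + $15,234.75 = $112,847.25
$112,847.25 is under the $157,250 cap.

$112,847.25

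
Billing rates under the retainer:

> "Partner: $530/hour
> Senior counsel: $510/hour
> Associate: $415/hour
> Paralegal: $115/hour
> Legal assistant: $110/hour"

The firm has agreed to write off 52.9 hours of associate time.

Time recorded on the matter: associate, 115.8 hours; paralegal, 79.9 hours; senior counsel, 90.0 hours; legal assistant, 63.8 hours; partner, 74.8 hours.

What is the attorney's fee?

$127,854.00

Partner: 74.8 × $530 = $39,644.00
Senior counsel: 90.0 × $510 = $45,900.00
Associate: 115.8 × $415 = $48,057.00
Paralegal: 79.9 × $115 = $9,188.50
Legal assistant: 63.8 × $110 = $7,018.00
Subtotal: $149,807.50
Write-off: 52.9 × $415 = $21,953.50
Total: $149,807.50 − $21,953.50 = $127,854.00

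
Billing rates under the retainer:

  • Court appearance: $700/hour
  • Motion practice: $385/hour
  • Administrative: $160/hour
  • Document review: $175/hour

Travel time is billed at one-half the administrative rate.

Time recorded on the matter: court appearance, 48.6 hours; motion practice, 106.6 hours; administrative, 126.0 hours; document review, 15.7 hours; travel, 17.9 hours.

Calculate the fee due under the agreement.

Court appearance: 48.6 × $700 = $34,020.00
Motion practice: 106.6 × $385 = $41,041.00
Administrative: 126.0 × $160 = $20,160.00
Document review: 15.7 × $175 = $2,747.50
Subtotal: $34,020.00 + $41,041.00 + $20,160.00 + $2,747.50 = $97,968.50
Travel: 17.9 × ($160 ÷ 2) = 17.9 × $80.00 = $1,432.00
Total: $97,968.50 + $1,432.00 = $99,400.50

$99,400.50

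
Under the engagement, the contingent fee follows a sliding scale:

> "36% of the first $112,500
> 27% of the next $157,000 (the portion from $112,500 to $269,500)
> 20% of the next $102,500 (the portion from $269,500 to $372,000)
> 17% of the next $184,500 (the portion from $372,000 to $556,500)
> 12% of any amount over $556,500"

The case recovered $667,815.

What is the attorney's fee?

First $112,500 at 36% = $40,500.00
Next $157,000 at 27% = $42,390.00
Next $102,500 at 20% = $20,500.00
Next $184,500 at 17% = $31,365.00
Remaining $111,315 at 12% = $13,357.80
Fee: $40,500.00 + $42,390.00 + $20,500.00 + $31,365.00 + $13,357.80 = $148,112.80

$148,112.80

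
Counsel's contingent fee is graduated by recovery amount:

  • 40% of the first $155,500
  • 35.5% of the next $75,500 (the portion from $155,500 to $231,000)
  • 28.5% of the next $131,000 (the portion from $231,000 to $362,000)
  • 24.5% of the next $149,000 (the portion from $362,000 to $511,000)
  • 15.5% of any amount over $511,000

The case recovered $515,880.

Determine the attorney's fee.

First $155,500 at 40% = $62,200.00
Next $75,500 at 35.5% = $26,802.50
Next $131,000 at 28.5% = $37,335.00
Next $149,000 at 24.5% = $36,505.00
Remaining $4,880 at 15.5% = $756.40
Fee: $62,200.00 + $26,802.50 + $37,335.00 + $36,505.00 + $756.40 = $163,598.90

$163,598.90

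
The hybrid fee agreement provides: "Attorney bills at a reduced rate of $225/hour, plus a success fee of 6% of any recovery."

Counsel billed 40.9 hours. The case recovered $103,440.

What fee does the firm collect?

$15,408.90

Hourly: 40.9 × $225 = $9,202.50
Success fee: 6% of $103,440 = $6,206.40
Total: $9,202.50 + $6,206.40 = $15,408.90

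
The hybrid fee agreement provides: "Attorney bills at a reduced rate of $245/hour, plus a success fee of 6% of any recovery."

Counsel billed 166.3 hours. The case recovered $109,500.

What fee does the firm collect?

$47,313.50

Hourly: 166.3 × $245 = $40,743.50
Success fee: 6% of $109,500 = $6,570.00
Total: $40,743.50 + $6,570.00 = $47,313.50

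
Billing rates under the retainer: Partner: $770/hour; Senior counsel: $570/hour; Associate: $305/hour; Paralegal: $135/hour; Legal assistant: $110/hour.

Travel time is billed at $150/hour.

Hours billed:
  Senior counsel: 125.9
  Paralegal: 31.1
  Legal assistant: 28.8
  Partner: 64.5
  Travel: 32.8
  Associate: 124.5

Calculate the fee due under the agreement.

$171,687.00

Partner: 64.5 × $770 = $49,665.00
Senior counsel: 125.9 × $570 = $71,763.00
Associate: 124.5 × $305 = $37,972.50
Paralegal: 31.1 × $135 = $4,198.50
Legal assistant: 28.8 × $110 = $3,168.00
Subtotal: $49,665.00 + $71,763.00 + $37,972.50 + $4,198.50 + $3,168.00 = $166,767.00
Travel: 32.8 × $150 = $4,920.00
Total: $166,767.00 + $4,920.00 = $171,687.00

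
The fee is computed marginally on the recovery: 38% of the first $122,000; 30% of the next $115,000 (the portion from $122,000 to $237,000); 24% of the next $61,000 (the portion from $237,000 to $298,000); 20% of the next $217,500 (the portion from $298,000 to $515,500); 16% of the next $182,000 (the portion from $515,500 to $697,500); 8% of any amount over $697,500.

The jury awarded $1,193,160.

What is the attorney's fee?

First $122,000 at 38% = $46,360.00
Next $115,000 at 30% = $34,500.00
Next $61,000 at 24% = $14,640.00
Next $217,500 at 20% = $43,500.00
Next $182,000 at 16% = $29,120.00
Remaining $495,660 at 8% = $39,652.80
Fee: $46,360.00 + $34,500.00 + $14,640.00 + $43,500.00 + $29,120.00 + $39,652.80 = $207,772.80

$207,772.80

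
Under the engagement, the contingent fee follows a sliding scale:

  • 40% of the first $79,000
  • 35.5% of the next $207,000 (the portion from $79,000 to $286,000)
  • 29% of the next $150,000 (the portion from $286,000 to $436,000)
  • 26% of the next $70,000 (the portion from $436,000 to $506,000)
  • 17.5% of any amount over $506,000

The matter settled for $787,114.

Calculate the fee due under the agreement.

First $79,000 at 40% = $31,600.00
Next $207,000 at 35.5% = $73,485.00
Next $150,000 at 29% = $43,500.00
Next $70,000 at 26% = $18,200.00
Remaining $281,114 at 17.5% = $49,194.95
Fee: $31,600.00 + $73,485.00 + $43,500.00 + $18,200.00 + $49,194.95 = $215,979.95

$215,979.95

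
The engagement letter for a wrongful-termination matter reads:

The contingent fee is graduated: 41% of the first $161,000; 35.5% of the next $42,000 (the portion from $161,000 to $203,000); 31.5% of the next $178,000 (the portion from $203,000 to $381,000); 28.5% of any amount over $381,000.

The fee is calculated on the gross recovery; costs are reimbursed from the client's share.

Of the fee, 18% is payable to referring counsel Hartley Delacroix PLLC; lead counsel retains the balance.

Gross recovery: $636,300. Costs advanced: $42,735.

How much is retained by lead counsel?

Fee base is the gross recovery, $636,300; costs are reimbursed separately.
First $161,000 at 41% = $66,010.00
Next $42,000 at 35.5% = $14,910.00
Next $178,000 at 31.5% = $56,070.00
Remaining $255,300 at 28.5% = $72,760.50
Fee: $66,010.00 + $14,910.00 + $56,070.00 + $72,760.50 = $209,750.50
Referral share: 18% of $209,750.50 = $37,755.09; lead counsel retains $209,750.50 − $37,755.09 = $171,995.41.

$171,995.41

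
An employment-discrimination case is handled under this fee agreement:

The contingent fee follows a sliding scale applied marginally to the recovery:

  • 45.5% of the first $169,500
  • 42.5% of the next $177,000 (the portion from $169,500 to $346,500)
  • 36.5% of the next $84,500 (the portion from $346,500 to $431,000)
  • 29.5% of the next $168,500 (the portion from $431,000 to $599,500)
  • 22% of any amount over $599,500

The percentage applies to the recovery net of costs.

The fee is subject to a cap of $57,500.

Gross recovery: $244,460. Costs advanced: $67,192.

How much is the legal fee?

Fee base (net of costs): $244,460 − $67,192 = $177,268
First $169,500 at 45.5% = $77,122.50
Remaining $7,768 at 42.5% = $3,301.40
Fee: $77,122.50 + $3,301.40 = $80,423.90
$80,423.90 exceeds the $57,500 cap, so the fee is capped at $57,500.00.

$57,500.00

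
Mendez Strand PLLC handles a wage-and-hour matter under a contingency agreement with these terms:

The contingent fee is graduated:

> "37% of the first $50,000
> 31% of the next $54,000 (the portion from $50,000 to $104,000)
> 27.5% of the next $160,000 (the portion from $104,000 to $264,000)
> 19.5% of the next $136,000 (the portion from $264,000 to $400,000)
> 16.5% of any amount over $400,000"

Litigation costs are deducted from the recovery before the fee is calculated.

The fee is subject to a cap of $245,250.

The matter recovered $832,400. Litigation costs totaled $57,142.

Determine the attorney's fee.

Fee base (net of costs): $832,400 − $57,142 = $775,258
First $50,000 at 37% = $18,500.00
Next $54,000 at 31% = $16,740.00
Next $160,000 at 27.5% = $44,000.00
Next $136,000 at 19.5% = $26,520.00
Remaining $375,258 at 16.5% = $61,917.57
Fee: $18,500.00 + $16,740.00 + $44,000.00 + $26,520.00 + $61,917.57 = $167,677.57
$167,677.57 is under the $245,250 cap.

$167,677.57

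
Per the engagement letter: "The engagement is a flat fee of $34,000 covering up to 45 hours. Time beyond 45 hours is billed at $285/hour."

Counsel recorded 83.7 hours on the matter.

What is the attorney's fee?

$45,029.50

Flat fee: $34,000.00
Excess hours: 83.7 − 45 = 38.7
Overrun: 38.7 × $285 = $11,029.50
Total: $34,000.00 + $11,029.50 = $45,029.50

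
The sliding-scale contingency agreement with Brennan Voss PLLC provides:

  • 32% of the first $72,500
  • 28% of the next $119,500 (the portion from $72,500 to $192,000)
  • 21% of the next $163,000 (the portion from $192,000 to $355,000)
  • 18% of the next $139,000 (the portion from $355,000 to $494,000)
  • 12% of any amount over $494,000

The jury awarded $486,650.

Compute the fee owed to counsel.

$114,587.00

First $72,500 at 32% = $23,200.00
Next $119,500 at 28% = $33,460.00
Next $163,000 at 21% = $34,230.00
Remaining $131,650 at 18% = $23,697.00
Fee: $23,200.00 + $33,460.00 + $34,230.00 + $23,697.00 = $114,587.00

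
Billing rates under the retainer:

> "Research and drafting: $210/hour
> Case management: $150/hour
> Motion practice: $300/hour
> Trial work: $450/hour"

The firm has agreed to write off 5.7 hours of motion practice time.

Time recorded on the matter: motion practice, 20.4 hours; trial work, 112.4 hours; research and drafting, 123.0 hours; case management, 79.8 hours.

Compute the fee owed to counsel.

Research and drafting: 123.0 × $210 = $25,830.00
Case management: 79.8 × $150 = $11,970.00
Motion practice: 20.4 × $300 = $6,120.00
Trial work: 112.4 × $450 = $50,580.00
Subtotal: $94,500.00
Write-off: 5.7 × $300 = $1,710.00
Total: $94,500.00 − $1,710.00 = $92,790.00

$92,790.00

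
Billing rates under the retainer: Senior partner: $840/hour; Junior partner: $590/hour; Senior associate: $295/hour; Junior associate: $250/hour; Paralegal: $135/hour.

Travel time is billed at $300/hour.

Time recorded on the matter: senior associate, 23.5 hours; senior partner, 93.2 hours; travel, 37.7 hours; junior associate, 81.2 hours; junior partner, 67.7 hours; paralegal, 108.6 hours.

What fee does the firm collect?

Senior partner: 93.2 × $840 = $78,288.00
Junior partner: 67.7 × $590 = $39,943.00
Senior associate: 23.5 × $295 = $6,932.50
Junior associate: 81.2 × $250 = $20,300.00
Paralegal: 108.6 × $135 = $14,661.00
Subtotal: $78,288.00 + $39,943.00 + $6,932.50 + $20,300.00 + $14,661.00 = $160,124.50
Travel: 37.7 × $300 = $11,310.00
Total: $160,124.50 + $11,310.00 = $171,434.50

$171,434.50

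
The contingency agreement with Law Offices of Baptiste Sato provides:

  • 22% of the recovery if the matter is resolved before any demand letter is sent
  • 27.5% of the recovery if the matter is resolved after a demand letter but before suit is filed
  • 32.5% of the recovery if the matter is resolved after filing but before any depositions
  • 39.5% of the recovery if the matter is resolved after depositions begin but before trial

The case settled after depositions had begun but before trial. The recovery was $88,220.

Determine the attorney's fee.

$34,846.90

The matter settled after depositions had begun but before trial, so the 39.5% rate applies.
$88,220 × 39.5% = $34,846.90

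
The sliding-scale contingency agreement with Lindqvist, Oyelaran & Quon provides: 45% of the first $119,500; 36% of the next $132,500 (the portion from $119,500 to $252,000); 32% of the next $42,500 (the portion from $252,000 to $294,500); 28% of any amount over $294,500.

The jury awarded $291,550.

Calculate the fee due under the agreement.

First $119,500 at 45% = $53,775.00
Next $132,500 at 36% = $47,700.00
Remaining $39,550 at 32% = $12,656.00
Fee: $53,775.00 + $47,700.00 + $12,656.00 = $114,131.00

$114,131.00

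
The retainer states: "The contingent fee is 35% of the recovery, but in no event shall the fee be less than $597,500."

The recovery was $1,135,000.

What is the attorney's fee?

35% of $1,135,000 = $397,250.00
That is below the $597,500 minimum, so the minimum applies.

$597,500.00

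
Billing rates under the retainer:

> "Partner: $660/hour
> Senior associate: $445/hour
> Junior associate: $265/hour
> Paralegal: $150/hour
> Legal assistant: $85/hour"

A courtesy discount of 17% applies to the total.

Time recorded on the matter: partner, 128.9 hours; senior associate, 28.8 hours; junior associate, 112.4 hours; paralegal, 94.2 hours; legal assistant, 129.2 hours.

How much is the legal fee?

Partner: 128.9 × $660 = $85,074.00
Senior associate: 28.8 × $445 = $12,816.00
Junior associate: 112.4 × $265 = $29,786.00
Paralegal: 94.2 × $150 = $14,130.00
Legal assistant: 129.2 × $85 = $10,982.00
Subtotal: $152,788.00
Less 17% discount: −$25,973.96
Total: $152,788.00 − $25,973.96 = $126,814.04

$126,814.04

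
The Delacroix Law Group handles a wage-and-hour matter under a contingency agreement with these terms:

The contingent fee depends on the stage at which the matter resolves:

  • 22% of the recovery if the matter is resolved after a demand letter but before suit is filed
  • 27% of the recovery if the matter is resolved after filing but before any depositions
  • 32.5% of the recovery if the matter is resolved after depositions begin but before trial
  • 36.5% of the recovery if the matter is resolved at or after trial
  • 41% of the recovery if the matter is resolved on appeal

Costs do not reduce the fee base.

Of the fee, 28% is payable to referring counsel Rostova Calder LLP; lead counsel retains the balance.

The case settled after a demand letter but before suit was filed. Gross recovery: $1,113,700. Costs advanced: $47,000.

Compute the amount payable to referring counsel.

Fee base is the gross recovery, $1,113,700; costs are reimbursed separately.
The matter settled after a demand letter but before suit was filed, so the 22% rate applies.
$1,113,700 × 22% = $245,014.00
Referral share: 28% of $245,014.00 = $68,603.92; lead counsel retains $245,014.00 − $68,603.92 = $176,410.08.

$68,603.92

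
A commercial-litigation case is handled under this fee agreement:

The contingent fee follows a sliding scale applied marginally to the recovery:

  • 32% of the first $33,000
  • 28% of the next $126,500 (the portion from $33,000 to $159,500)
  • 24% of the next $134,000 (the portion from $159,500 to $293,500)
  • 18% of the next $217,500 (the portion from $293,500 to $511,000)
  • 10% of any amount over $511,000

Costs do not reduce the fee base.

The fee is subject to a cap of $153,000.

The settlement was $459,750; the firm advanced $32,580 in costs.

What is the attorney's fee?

$108,065.00

Fee base is the gross recovery, $459,750; costs are reimbursed separately.
First $33,000 at 32% = $10,560.00
Next $126,500 at 28% = $35,420.00
Next $134,000 at 24% = $32,160.00
Remaining $166,250 at 18% = $29,925.00
Fee: $10,560.00 + $35,420.00 + $32,160.00 + $29,925.00 = $108,065.00
$108,065.00 is under the $153,000 cap.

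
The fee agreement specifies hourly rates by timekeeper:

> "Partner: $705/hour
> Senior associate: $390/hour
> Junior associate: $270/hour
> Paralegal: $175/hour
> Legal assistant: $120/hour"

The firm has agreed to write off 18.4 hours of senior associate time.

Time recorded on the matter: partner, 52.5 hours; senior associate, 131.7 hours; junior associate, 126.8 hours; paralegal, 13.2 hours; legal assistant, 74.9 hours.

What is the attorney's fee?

Partner: 52.5 × $705 = $37,012.50
Senior associate: 131.7 × $390 = $51,363.00
Junior associate: 126.8 × $270 = $34,236.00
Paralegal: 13.2 × $175 = $2,310.00
Legal assistant: 74.9 × $120 = $8,988.00
Subtotal: $133,909.50
Write-off: 18.4 × $390 = $7,176.00
Total: $133,909.50 − $7,176.00 = $126,733.50

$126,733.50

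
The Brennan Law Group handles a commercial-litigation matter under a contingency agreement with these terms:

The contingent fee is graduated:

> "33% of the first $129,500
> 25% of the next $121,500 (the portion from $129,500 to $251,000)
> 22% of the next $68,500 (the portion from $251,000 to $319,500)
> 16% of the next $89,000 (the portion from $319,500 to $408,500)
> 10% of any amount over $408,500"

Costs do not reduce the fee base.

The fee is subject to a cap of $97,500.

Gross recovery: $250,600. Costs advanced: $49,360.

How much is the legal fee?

Fee base is the gross recovery, $250,600; costs are reimbursed separately.
First $129,500 at 33% = $42,735.00
Remaining $121,100 at 25% = $30,275.00
Fee: $42,735.00 + $30,275.00 = $73,010.00
$73,010.00 is under the $97,500 cap.

$73,010.00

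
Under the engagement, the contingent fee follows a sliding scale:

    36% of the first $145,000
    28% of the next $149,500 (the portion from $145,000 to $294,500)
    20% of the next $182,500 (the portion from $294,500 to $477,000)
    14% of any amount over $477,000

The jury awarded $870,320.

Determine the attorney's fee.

$185,624.80

First $145,000 at 36% = $52,200.00
Next $149,500 at 28% = $41,860.00
Next $182,500 at 20% = $36,500.00
Remaining $393,320 at 14% = $55,064.80
Fee: $52,200.00 + $41,860.00 + $36,500.00 + $55,064.80 = $185,624.80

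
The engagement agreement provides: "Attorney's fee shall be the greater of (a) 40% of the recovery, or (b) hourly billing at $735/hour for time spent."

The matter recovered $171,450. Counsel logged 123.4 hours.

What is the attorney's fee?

(a) 40% of $171,450 = $68,580.00
(b) 123.4 × $735 = $90,699.00
The greater is (b): $90,699.00.

$90,699.00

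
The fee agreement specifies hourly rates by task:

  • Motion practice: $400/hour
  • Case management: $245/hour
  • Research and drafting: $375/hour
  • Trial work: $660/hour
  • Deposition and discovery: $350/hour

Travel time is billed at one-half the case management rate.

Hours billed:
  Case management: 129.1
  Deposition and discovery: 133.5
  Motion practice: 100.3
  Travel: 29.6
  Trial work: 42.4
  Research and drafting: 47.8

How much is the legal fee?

Motion practice: 100.3 × $400 = $40,120.00
Case management: 129.1 × $245 = $31,629.50
Research and drafting: 47.8 × $375 = $17,925.00
Trial work: 42.4 × $660 = $27,984.00
Deposition and discovery: 133.5 × $350 = $46,725.00
Subtotal: $40,120.00 + $31,629.50 + $17,925.00 + $27,984.00 + $46,725.00 = $164,383.50
Travel: 29.6 × ($245 ÷ 2) = 29.6 × $122.50 = $3,626.00
Total: $164,383.50 + $3,626.00 = $168,009.50

$168,009.50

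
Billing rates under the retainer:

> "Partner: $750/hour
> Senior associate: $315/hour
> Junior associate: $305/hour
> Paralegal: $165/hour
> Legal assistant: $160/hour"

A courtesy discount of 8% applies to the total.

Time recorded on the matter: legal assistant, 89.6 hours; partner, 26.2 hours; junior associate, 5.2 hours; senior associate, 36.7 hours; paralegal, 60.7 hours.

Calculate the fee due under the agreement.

Partner: 26.2 × $750 = $19,650.00
Senior associate: 36.7 × $315 = $11,560.50
Junior associate: 5.2 × $305 = $1,586.00
Paralegal: 60.7 × $165 = $10,015.50
Legal assistant: 89.6 × $160 = $14,336.00
Subtotal: $57,148.00
Less 8% discount: −$4,571.84
Total: $57,148.00 − $4,571.84 = $52,576.16

$52,576.16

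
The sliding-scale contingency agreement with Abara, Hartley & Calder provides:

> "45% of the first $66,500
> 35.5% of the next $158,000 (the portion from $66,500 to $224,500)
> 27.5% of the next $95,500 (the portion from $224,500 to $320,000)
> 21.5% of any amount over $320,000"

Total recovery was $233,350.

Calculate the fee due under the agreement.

First $66,500 at 45% = $29,925.00
Next $158,000 at 35.5% = $56,090.00
Remaining $8,850 at 27.5% = $2,433.75
Fee: $29,925.00 + $56,090.00 + $2,433.75 = $88,448.75

$88,448.75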